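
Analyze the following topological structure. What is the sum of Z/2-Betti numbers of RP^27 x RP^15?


dim H^*(RP^n; Z/2) = n+1 (one Z/2 in each degree 0..n).
Total Betti number is multiplicative.
Total = (27+1) * (15+1) = 28 * 16 = 448

448


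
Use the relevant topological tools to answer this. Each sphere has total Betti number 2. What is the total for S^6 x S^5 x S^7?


Total Betti number is multiplicative under products.
Each S^d (d>=1) has total Betti number 2.
There are 3 sphere factors.
Total = 2^3 = 8

8


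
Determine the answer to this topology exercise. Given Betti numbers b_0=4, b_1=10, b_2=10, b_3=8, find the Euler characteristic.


chi = sum_k (-1)^k b_k.
= (4) + (-10) + (10) + (-8)
= -4

-4


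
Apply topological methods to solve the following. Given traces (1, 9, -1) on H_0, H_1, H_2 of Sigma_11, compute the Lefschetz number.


L(f) = tr(f_0*) - tr(f_1*) + tr(f_2*).
= 1 - (9) + (-1)
= -9

-9


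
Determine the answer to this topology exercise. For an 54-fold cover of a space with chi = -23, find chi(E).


For a finite covering: chi(E) = (number of sheets) * chi(B).
chi(E) = 54 * (-23) = -1242

-1242


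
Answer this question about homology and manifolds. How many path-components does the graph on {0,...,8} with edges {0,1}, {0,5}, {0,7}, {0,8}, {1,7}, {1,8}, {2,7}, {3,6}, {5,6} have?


Run DFS/union-find over 9 vertices.
V = 9, E = 9.
Number of components = 2

2


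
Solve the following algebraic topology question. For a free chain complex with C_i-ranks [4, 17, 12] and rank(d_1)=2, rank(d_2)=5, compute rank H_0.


rank H_k = rank(ker d_k) - rank(im d_{k+1}).
rank(ker d_0) = rank(C_0) - rank(d_0) = 4 - 0 = 4.
rank(im d_{0+1}) = 2.
rank H_0 = 4 - 2 = 2

2


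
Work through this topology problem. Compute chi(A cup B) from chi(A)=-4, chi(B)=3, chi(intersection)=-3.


chi(A cup B) = chi(A) + chi(B) - chi(A cap B)
= -4 + (3) - (-3)
= 2

2


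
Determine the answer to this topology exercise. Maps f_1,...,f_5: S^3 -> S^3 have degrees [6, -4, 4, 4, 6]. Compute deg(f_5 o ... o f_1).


Degree is multiplicative: deg(composition) = product of degrees.
= (6) * (-4) * (4) * (4) * (6) = -2304

-2304


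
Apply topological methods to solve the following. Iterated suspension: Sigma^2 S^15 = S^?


Each suspension raises dimension by 1: Sigma S^n = S^{n+1}.
Sigma^2 S^15 = S^{15+2} = S^17

17


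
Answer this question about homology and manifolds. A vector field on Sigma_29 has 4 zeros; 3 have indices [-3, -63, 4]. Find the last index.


Poincare-Hopf: sum of indices = chi(M).
chi(Sigma_29) = 2 - 2*29 = -56.
Sum of known indices = -62.
x = chi - (sum known) = -56 - (-62) = 6

6


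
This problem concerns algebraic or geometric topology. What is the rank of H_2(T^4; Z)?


By the Kunneth formula, b_k(T^n) = C(n,k).
b_2(T^4) = C(4,2).
C(4,2) = 4!/(2!*2!) = 6

6


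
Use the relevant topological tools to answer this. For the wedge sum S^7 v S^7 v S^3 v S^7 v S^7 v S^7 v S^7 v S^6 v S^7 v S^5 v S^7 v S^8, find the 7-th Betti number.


For a wedge of spheres, H_k (k>0) is free on one generator per sphere of dimension k.
Spheres of dimension 7: count = 8.
b_7 = 8

8


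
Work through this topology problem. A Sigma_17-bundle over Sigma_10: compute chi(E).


For a fiber bundle F -> E -> B (with CW structure): chi(E) = chi(B) * chi(F).
chi(Sigma_10) = -18, chi(Sigma_17) = -32.
chi(E) = (-18) * (-32) = 576

576


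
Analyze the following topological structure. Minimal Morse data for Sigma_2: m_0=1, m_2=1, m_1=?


A perfect Morse function has m_k = b_k.
For Sigma_2: b_0=1, b_1=2g=4, b_2=1.
Saddles m_1 = 2g = 4

4


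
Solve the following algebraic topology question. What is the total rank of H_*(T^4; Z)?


b_k(T^4) = C(4,k), so the sum over k is sum_k C(4,k) = 2^4.
Total = 2^4 = 16

16


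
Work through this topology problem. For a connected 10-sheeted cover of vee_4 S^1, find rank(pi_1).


Nielsen-Schreier: an index-n subgroup of F_r is free of rank 1 + n(r-1).
Equivalently: chi(cover) = n*chi(base); chi(vee_r S^1) = 1 - 4 = -3.
chi(E) = 10*(-3) = -30; rank = 1 - chi(E) = 1 - (-30) = 31.
rank = 1 + 10*(4-1) = 1 + 30 = 31

31


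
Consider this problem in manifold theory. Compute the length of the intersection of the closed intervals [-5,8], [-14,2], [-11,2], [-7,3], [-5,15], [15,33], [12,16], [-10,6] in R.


Intersection = [max(a_i), min(b_i)] = [15, 2].
Since 15 > 2, the intersection is empty.
Length = 0

0


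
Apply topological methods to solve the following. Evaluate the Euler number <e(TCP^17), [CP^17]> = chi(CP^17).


For any closed oriented manifold, <e(TM),[M]> = chi(M).
chi(CP^17) = 17+1 = 18

18


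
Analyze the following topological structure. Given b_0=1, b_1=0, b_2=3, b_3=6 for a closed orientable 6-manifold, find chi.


By Poincare duality b_k = b_{6-k}, so full Betti numbers: b_0=1, b_1=0, b_2=3, b_3=6, b_4=3, b_5=0, b_6=1.
chi = sum (-1)^k b_k = 2

2


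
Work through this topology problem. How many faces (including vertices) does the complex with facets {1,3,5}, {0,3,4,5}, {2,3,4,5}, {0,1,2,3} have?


Each maximal simplex on m vertices has 2^m - 1 nonempty faces.
Take the union (dedupe shared faces).
Total distinct faces = 35

35


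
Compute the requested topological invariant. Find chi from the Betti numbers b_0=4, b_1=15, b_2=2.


chi = sum_k (-1)^k b_k.
= (4) + (-15) + (2)
= -9

-9


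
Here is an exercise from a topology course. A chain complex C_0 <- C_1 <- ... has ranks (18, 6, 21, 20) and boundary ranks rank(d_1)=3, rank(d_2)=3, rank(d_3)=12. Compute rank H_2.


rank H_k = rank(ker d_k) - rank(im d_{k+1}).
rank(ker d_2) = rank(C_2) - rank(d_2) = 21 - 3 = 18.
rank(im d_{2+1}) = 12.
rank H_2 = 18 - 12 = 6

6


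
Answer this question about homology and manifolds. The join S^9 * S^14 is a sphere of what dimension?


Join of spheres: S^m * S^n = S^{m+n+1}.
dim = 9 + 14 + 1 = 24

24


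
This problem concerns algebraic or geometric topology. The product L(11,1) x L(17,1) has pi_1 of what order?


pi_1(X x Y) = pi_1(X) x pi_1(Y).
pi_1(L(11,1)) = Z/11, pi_1(L(17,1)) = Z/17.
|Z/11 x Z/17| = 11 * 17 = 187

187


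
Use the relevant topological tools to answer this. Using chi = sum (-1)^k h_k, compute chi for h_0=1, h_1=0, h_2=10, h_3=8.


Handles of index k contribute (-1)^k to chi (same as CW cells).
chi = (1) + (0) + (10) + (-8) = 3

3


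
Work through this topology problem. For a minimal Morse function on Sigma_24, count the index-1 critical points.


A perfect Morse function has m_k = b_k.
For Sigma_24: b_0=1, b_1=2g=48, b_2=1.
Saddles m_1 = 2g = 48

48


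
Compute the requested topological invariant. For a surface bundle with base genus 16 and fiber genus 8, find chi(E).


For a fiber bundle F -> E -> B (with CW structure): chi(E) = chi(B) * chi(F).
chi(Sigma_16) = -30, chi(Sigma_8) = -14.
chi(E) = (-30) * (-14) = 420

420


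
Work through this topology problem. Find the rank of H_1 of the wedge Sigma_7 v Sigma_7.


For a wedge: H_1(A v B) = H_1(A) + H_1(B).
b_1(Sigma_7) = 14, b_1(Sigma_7) = 14.
b_1 = 14 + 14 = 28

28


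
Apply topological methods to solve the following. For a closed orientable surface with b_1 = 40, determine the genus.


For a closed orientable surface: b_1 = 2g.
40 = 2g
g = 40 / 2 = 20

20


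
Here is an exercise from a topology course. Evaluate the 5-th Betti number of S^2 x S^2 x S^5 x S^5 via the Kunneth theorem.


Each S^d has Poincare polynomial 1 + t^d.
The product S^2 x S^2 x S^5 x S^5 has Poincare polynomial prod(1+t^d_i).
Expanding: b_0=1, b_2=2, b_4=1, b_5=2, b_7=4, b_9=2, b_10=1, b_12=2, b_14=1.
b_5 = 2

2


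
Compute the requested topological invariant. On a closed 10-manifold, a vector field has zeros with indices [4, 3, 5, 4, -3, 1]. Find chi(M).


Poincare-Hopf: chi(M) = sum of indices of zeros.
chi = (4) + (3) + (5) + (4) + (-3) + (1) = 14

14


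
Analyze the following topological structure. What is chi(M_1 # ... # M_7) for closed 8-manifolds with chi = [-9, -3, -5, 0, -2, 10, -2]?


For n-manifolds: chi(A#B) = chi(A) + chi(B) - chi(S^8).
chi(S^8) = 1 + (-1)^8 = 2.
chi(#) = (sum chi_i) - (7-1)*chi(S^8) = -11 - 6*2 = -23

-23


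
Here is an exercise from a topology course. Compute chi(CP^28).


CP^28 has one cell in each even dimension 0, 2, ..., 2*28 (28+1 cells total).
All cells are even-dimensional, so chi = number of cells.
chi = 28 + 1 = 29

29


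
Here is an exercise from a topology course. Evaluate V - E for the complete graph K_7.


K_7: V = 7, E = C(7,2) = 21.
chi = V - E = 7 - 21 = -14

-14


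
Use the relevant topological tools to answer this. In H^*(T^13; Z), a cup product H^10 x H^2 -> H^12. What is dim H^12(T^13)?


Cup product: H^p x H^q -> H^{p+q}; here p+q = 10+2 = 12.
rank H^k(T^n) = C(n,k).
C(13,12) = 13

13


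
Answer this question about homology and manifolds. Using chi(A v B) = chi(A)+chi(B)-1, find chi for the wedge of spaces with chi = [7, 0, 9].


chi(A v B) = chi(A) + chi(B) - 1 (one point identified).
For 3 spaces: chi = (sum chi_i) - (3 - 1).
sum = 16; chi = 16 - 2 = 14

14


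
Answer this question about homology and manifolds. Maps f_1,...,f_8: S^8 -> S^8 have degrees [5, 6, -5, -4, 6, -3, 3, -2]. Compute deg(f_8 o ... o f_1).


Degree is multiplicative: deg(composition) = product of degrees.
= (5) * (6) * (-5) * (-4) * (6) * (-3) * (3) * (-2) = 64800

64800


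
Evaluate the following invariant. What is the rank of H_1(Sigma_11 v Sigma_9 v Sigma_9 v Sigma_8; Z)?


For a wedge X v Y: reduced H_k(X v Y) = H_k(X) + H_k(Y).
Each Sigma_g contributes b_1 = 2g.
b_1 = 22 + 18 + 18 + 16 = 74

74


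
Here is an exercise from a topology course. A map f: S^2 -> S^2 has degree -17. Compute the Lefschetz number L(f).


On S^2: L(f) = tr(f_0*) + (-1)^2 tr(f_2*) = 1 + (-1)^2 * deg(f).
L(f) = 1 + (-1)^2 * -17 = 1 + -17 = -16

-16


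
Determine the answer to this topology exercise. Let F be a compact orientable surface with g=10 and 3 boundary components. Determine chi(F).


For a compact orientable surface with genus g and b boundary components: chi = 2 - 2g - b.
chi = 2 - 2*10 - 3 = 2 - 20 - 3 = -21

-21


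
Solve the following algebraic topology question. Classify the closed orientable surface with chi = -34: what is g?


chi = 2 - 2g for closed orientable surfaces.
-34 = 2 - 2g
2g = 2 - (-34) = 36
g = 18

18


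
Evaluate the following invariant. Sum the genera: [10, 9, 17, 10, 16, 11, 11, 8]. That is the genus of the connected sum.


Genus is additive under connected sum of orientable surfaces.
g = 10 + 9 + 17 + 10 + 16 + 11 + 11 + 8 = 92

92


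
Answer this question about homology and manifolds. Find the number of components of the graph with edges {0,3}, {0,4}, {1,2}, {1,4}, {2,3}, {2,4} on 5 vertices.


Run DFS/union-find over 5 vertices.
V = 5, E = 6.
Number of components = 1

1


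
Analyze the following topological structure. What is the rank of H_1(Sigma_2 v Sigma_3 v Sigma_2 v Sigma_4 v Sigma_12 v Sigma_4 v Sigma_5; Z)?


For a wedge X v Y: reduced H_k(X v Y) = H_k(X) + H_k(Y).
Each Sigma_g contributes b_1 = 2g.
b_1 = 4 + 6 + 4 + 8 + 24 + 8 + 10 = 64

64


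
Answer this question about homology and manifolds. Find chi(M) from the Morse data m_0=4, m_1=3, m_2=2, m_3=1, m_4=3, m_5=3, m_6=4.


Morse theory: chi(M) = sum_k (-1)^k m_k where m_k = #(index-k critical points).
= (4) + (-3) + (2) + (-1) + (3) + (-3) + (4) = 6

6


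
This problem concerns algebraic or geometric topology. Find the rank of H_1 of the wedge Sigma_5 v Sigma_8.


For a wedge: H_1(A v B) = H_1(A) + H_1(B).
b_1(Sigma_5) = 10, b_1(Sigma_8) = 16.
b_1 = 10 + 16 = 26

26


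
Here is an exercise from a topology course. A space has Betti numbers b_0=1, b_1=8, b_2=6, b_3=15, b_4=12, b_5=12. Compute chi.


chi = sum_k (-1)^k b_k.
= (1) + (-8) + (6) + (-15) + (12) + (-12)
= -16

-16


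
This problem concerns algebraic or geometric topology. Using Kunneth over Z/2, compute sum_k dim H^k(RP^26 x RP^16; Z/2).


dim H^*(RP^n; Z/2) = n+1 (one Z/2 in each degree 0..n).
Total Betti number is multiplicative.
Total = (26+1) * (16+1) = 27 * 17 = 459

459


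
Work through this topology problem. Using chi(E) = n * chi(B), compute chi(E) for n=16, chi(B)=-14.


For a finite covering: chi(E) = (number of sheets) * chi(B).
chi(E) = 16 * (-14) = -224

-224


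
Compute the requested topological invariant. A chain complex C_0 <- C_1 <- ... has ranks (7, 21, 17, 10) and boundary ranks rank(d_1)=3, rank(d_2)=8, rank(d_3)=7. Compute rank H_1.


rank H_k = rank(ker d_k) - rank(im d_{k+1}).
rank(ker d_1) = rank(C_1) - rank(d_1) = 21 - 3 = 18.
rank(im d_{1+1}) = 8.
rank H_1 = 18 - 8 = 10

10


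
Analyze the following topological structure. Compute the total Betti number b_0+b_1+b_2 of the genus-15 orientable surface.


For Sigma_15: b_0 = 1, b_1 = 2g = 30, b_2 = 1.
Total = 1 + 30 + 1 = 32

32


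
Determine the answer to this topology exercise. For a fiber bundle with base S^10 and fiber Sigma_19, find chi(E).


chi(S^10) = 2 (n even), chi(Sigma_19) = 2 - 2*19 = -36.
chi(E) = 2 * (-36) = -72

-72


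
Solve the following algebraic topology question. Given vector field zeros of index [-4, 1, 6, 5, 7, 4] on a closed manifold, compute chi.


Poincare-Hopf: chi(M) = sum of indices of zeros.
chi = (-4) + (1) + (6) + (5) + (7) + (4) = 19

19


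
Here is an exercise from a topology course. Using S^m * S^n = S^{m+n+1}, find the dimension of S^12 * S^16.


Join of spheres: S^m * S^n = S^{m+n+1}.
dim = 12 + 16 + 1 = 29

29


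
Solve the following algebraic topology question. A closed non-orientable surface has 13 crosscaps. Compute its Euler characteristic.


For a non-orientable closed surface with k crosscaps: chi = 2 - k.
Here k = 13.
chi = 2 - 13 = -11

-11


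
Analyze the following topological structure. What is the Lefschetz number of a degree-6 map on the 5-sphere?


On S^5: L(f) = tr(f_0*) + (-1)^5 tr(f_5*) = 1 + (-1)^5 * deg(f).
L(f) = 1 + (-1)^5 * 6 = 1 + -6 = -5

-5


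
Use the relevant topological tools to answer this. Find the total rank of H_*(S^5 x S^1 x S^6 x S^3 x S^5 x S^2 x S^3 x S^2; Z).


Total Betti number is multiplicative under products.
Each S^d (d>=1) has total Betti number 2.
There are 8 sphere factors.
Total = 2^8 = 256

256


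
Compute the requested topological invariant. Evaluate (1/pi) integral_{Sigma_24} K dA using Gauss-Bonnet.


Gauss-Bonnet: integral K dA = 2*pi*chi(M).
chi(Sigma_24) = 2 - 2*24 = -46.
(integral K dA)/pi = 2*chi = 2*(-46) = -92

-92


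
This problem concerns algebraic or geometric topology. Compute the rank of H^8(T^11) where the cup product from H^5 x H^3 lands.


Cup product: H^p x H^q -> H^{p+q}; here p+q = 5+3 = 8.
rank H^k(T^n) = C(n,k).
C(11,8) = 165

165


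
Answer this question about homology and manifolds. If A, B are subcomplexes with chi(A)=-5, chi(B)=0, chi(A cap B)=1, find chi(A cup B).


chi(A cup B) = chi(A) + chi(B) - chi(A cap B)
= -5 + (0) - (1)
= -6

-6


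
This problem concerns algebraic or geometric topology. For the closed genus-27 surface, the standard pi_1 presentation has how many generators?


Standard presentation: pi_1(Sigma_g) = <a_1,b_1,...,a_g,b_g | [a_1,b_1]...[a_g,b_g] = 1>.
Number of generators = 2g = 2*27 = 54

54


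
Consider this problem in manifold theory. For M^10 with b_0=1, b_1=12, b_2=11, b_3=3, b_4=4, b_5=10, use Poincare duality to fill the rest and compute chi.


By Poincare duality b_k = b_{10-k}, so full Betti numbers: b_0=1, b_1=12, b_2=11, b_3=3, b_4=4, b_5=10, b_6=4, b_7=3, b_8=11, b_9=12, b_10=1.
chi = sum (-1)^k b_k = -8

-8


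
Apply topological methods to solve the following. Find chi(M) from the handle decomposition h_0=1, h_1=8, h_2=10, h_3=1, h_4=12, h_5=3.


Handles of index k contribute (-1)^k to chi (same as CW cells).
chi = (1) + (-8) + (10) + (-1) + (12) + (-3) = 11

11


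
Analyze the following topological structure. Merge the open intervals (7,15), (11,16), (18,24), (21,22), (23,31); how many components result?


Sort and merge overlapping open intervals.
Merged: (7,16), (18,31).
Number of components = 2

2


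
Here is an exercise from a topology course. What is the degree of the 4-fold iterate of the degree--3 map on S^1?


deg(f) = -3. Degree is multiplicative: deg(f^4) = (deg f)^4.
deg(f^4) = (-3)^4 = 81

81


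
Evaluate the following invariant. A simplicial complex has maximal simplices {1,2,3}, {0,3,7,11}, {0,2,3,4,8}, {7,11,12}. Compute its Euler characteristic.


Enumerate all faces; f-vector: f_0=9, f_1=19, f_2=16, f_3=6, f_4=1.
chi = sum (-1)^k f_k = 1

1


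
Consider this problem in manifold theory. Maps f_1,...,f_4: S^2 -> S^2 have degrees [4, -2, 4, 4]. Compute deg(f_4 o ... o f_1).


Degree is multiplicative: deg(composition) = product of degrees.
= (4) * (-2) * (4) * (4) = -128

-128


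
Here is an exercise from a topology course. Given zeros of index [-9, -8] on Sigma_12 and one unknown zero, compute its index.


Poincare-Hopf: sum of indices = chi(M).
chi(Sigma_12) = 2 - 2*12 = -22.
Sum of known indices = -17.
x = chi - (sum known) = -22 - (-17) = -5

-5


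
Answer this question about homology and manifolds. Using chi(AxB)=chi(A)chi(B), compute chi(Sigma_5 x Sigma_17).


chi(Sigma_5) = 2 - 2*5 = -8
chi(Sigma_17) = 2 - 2*17 = -32
chi(product) = (-8) * (-32) = 256

256


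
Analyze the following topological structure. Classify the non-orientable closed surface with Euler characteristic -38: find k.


chi = 2 - k for closed non-orientable surfaces with k crosscaps.
-38 = 2 - k
k = 2 - (-38) = 40

40


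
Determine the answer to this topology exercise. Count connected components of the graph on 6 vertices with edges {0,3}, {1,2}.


Run DFS/union-find over 6 vertices.
V = 6, E = 2.
Number of components = 4

4


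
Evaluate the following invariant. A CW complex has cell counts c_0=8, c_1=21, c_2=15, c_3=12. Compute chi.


chi = sum_k (-1)^k c_k.
= (-1)^0*8 + (-1)^1*21 + (-1)^2*15 + (-1)^3*12
= (8) + (-21) + (15) + (-12)
= -10

-10


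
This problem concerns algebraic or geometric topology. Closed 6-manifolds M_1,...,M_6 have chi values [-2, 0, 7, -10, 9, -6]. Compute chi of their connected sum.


For n-manifolds: chi(A#B) = chi(A) + chi(B) - chi(S^6).
chi(S^6) = 1 + (-1)^6 = 2.
chi(#) = (sum chi_i) - (6-1)*chi(S^6) = -2 - 5*2 = -12

-12


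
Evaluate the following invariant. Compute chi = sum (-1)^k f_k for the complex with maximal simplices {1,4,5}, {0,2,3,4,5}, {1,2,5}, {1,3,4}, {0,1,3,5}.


Enumerate all faces; f-vector: f_0=6, f_1=15, f_2=16, f_3=6, f_4=1.
chi = sum (-1)^k f_k = 2

2


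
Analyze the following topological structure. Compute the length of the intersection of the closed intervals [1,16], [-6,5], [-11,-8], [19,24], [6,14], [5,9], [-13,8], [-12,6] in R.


Intersection = [max(a_i), min(b_i)] = [19, -8].
Since 19 > -8, the intersection is empty.
Length = 0

0


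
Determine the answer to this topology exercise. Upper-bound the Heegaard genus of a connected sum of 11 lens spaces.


Heegaard genus satisfies g(A#B) <= g(A) + g(B).
Each lens space has g = 1.
Upper bound: 11 * 1 = 11

11


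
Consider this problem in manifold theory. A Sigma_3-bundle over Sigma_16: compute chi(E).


For a fiber bundle F -> E -> B (with CW structure): chi(E) = chi(B) * chi(F).
chi(Sigma_16) = -30, chi(Sigma_3) = -4.
chi(E) = (-30) * (-4) = 120

120


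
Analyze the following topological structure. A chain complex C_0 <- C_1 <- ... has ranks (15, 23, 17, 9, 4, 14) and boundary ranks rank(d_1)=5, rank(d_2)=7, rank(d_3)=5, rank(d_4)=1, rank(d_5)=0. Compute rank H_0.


rank H_k = rank(ker d_k) - rank(im d_{k+1}).
rank(ker d_0) = rank(C_0) - rank(d_0) = 15 - 0 = 15.
rank(im d_{0+1}) = 5.
rank H_0 = 15 - 5 = 10

10


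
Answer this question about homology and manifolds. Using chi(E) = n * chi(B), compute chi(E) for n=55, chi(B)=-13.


For a finite covering: chi(E) = (number of sheets) * chi(B).
chi(E) = 55 * (-13) = -715

-715


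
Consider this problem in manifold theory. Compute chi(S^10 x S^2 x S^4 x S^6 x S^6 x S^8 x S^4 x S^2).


chi is multiplicative: chi(X x Y) = chi(X) chi(Y).
Each even-dim sphere has chi = 2. There are 8 factors.
chi = 2^8 = 256

256


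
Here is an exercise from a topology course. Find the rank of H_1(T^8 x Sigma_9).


pi_1(A x B) = pi_1(A) x pi_1(B); rank of abelianization = b_1.
b_1(T^8) = 8, b_1(Sigma_9) = 2*9 = 18.
b_1(product) = 8 + 18 = 26

26


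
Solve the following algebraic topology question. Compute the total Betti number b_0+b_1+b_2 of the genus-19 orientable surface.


For Sigma_19: b_0 = 1, b_1 = 2g = 38, b_2 = 1.
Total = 1 + 38 + 1 = 40

40


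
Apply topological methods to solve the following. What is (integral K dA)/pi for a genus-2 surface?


Gauss-Bonnet: integral K dA = 2*pi*chi(M).
chi(Sigma_2) = 2 - 2*2 = -2.
(integral K dA)/pi = 2*chi = 2*(-2) = -4

-4


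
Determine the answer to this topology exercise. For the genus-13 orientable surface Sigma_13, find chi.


For a closed orientable surface of genus g: chi = 2 - 2g.
Here g = 13.
chi = 2 - 2*13 = 2 - 26 = -24

-24


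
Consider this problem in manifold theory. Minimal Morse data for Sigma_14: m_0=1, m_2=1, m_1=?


A perfect Morse function has m_k = b_k.
For Sigma_14: b_0=1, b_1=2g=28, b_2=1.
Saddles m_1 = 2g = 28

28


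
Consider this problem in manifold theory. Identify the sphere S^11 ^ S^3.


S^m ^ S^n = S^{m+n}.
k = 11 + 3 = 14

14


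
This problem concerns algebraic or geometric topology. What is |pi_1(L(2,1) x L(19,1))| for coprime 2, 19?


pi_1(X x Y) = pi_1(X) x pi_1(Y).
pi_1(L(2,1)) = Z/2, pi_1(L(19,1)) = Z/19.
|Z/2 x Z/19| = 2 * 19 = 38

38


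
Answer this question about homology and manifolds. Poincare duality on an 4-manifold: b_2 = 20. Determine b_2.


Poincare duality for closed orientable n-manifolds: b_k = b_{n-k}.
Here n = 4, so b_2 = b_2 = 20

20


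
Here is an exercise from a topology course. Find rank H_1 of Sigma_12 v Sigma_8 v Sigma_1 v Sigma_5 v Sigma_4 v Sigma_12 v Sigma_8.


For a wedge X v Y: reduced H_k(X v Y) = H_k(X) + H_k(Y).
Each Sigma_g contributes b_1 = 2g.
b_1 = 24 + 16 + 2 + 10 + 8 + 24 + 16 = 100

100


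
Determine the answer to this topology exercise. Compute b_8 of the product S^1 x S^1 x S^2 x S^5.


Each S^d has Poincare polynomial 1 + t^d.
The product S^1 x S^1 x S^2 x S^5 has Poincare polynomial prod(1+t^d_i).
Expanding: b_0=1, b_1=2, b_2=2, b_3=2, b_4=1, b_5=1, b_6=2, b_7=2, b_8=2, b_9=1.
b_8 = 2

2


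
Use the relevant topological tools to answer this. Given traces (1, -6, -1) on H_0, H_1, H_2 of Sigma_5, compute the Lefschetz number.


L(f) = tr(f_0*) - tr(f_1*) + tr(f_2*).
= 1 - (-6) + (-1)
= 6

6


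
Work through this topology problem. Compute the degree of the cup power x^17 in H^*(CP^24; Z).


|x| = 2 in H^*(CP^n).
|x^17| = 17 * |x| = 17 * 2 = 34

34


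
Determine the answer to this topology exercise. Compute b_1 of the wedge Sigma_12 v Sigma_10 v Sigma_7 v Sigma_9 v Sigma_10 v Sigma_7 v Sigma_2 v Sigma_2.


For a wedge X v Y: reduced H_k(X v Y) = H_k(X) + H_k(Y).
Each Sigma_g contributes b_1 = 2g.
b_1 = 24 + 20 + 14 + 18 + 20 + 14 + 4 + 4 = 118

118


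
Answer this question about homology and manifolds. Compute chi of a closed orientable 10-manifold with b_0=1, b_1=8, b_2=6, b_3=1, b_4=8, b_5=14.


By Poincare duality b_k = b_{10-k}, so full Betti numbers: b_0=1, b_1=8, b_2=6, b_3=1, b_4=8, b_5=14, b_6=8, b_7=1, b_8=6, b_9=8, b_10=1.
chi = sum (-1)^k b_k = -2

-2


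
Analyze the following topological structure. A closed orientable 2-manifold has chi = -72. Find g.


chi = 2 - 2g for closed orientable surfaces.
-72 = 2 - 2g
2g = 2 - (-72) = 74
g = 37

37


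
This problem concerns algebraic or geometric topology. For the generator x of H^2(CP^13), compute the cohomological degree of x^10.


|x| = 2 in H^*(CP^n).
|x^10| = 10 * |x| = 10 * 2 = 20

20


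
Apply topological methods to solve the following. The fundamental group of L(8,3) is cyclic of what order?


pi_1(L(p,q)) = Z/pZ for any q coprime to p.
|pi_1(L(8,3))| = 8

8


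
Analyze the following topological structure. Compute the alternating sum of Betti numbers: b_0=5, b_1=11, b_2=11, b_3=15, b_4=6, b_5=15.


chi = sum_k (-1)^k b_k.
= (5) + (-11) + (11) + (-15) + (6) + (-15)
= -19

-19


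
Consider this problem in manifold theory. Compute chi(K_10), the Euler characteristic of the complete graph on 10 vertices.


K_10: V = 10, E = C(10,2) = 45.
chi = V - E = 10 - 45 = -35

-35


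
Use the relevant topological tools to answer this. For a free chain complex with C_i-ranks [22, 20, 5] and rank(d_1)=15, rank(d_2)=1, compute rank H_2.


rank H_k = rank(ker d_k) - rank(im d_{k+1}).
rank(ker d_2) = rank(C_2) - rank(d_2) = 5 - 1 = 4.
rank(im d_{2+1}) = 0.
rank H_2 = 4 - 0 = 4

4


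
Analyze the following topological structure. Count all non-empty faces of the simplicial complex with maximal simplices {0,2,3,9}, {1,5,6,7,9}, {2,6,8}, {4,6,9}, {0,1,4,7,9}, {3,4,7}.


Each maximal simplex on m vertices has 2^m - 1 nonempty faces.
Take the union (dedupe shared faces).
Total distinct faces = 77

77


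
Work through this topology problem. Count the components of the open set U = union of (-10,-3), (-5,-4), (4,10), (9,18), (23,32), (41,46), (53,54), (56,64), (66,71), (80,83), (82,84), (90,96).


Sort and merge overlapping open intervals.
Merged: (-10,-3), (4,18), (23,32), (41,46), (53,54), (56,64), (66,71), (80,84), (90,96).
Number of components = 9

9


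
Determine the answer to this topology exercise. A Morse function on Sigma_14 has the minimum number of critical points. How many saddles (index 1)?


A perfect Morse function has m_k = b_k.
For Sigma_14: b_0=1, b_1=2g=28, b_2=1.
Saddles m_1 = 2g = 28

28


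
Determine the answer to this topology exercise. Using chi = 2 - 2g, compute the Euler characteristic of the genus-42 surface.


For a closed orientable surface of genus g: chi = 2 - 2g.
Here g = 42.
chi = 2 - 2*42 = 2 - 84 = -82

-82


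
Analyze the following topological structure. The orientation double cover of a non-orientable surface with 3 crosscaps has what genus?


chi(N_3) = 2 - 3 = -1.
Double cover: chi(Sigma_g) = 2 * chi(N_3) = 2*(-1) = -2.
2 - 2g = -2, so g = (2 - (-2))/2 = 4/2 = 2

2


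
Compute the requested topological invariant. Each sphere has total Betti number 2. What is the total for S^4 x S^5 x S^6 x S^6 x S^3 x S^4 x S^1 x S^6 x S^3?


Total Betti number is multiplicative under products.
Each S^d (d>=1) has total Betti number 2.
There are 9 sphere factors.
Total = 2^9 = 512

512


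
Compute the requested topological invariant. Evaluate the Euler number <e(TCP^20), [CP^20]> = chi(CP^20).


For any closed oriented manifold, <e(TM),[M]> = chi(M).
chi(CP^20) = 20+1 = 21

21


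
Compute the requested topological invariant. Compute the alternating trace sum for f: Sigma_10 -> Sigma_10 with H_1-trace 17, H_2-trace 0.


L(f) = tr(f_0*) - tr(f_1*) + tr(f_2*).
= 1 - (17) + (0)
= -16

-16


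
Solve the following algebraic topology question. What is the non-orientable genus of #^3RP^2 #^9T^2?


Since a >= 1, the sum is non-orientable; each T^2 can be replaced by RP^2 # RP^2 (since T^2#RP^2 = 3RP^2).
Total crosscaps k = 3 + 2*9 = 21.
Check via chi: chi = 3*1 + 9*0 - (3+9-1)*2 = -19 = 2 - k = -19. Consistent.

21


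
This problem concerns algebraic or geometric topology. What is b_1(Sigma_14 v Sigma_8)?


For a wedge: H_1(A v B) = H_1(A) + H_1(B).
b_1(Sigma_14) = 28, b_1(Sigma_8) = 16.
b_1 = 28 + 16 = 44

44


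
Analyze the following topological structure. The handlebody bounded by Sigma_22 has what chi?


A genus-g handlebody deformation retracts to a wedge of g circles.
chi(vee_g S^1) = 1 - g.
chi(H_22) = 1 - 22 = -21

-21


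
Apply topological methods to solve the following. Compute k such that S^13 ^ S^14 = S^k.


S^m ^ S^n = S^{m+n}.
k = 13 + 14 = 27

27


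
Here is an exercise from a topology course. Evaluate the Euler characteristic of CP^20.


CP^20 has one cell in each even dimension 0, 2, ..., 2*20 (20+1 cells total).
All cells are even-dimensional, so chi = number of cells.
chi = 20 + 1 = 21

21


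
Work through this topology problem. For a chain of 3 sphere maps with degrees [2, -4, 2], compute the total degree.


Degree is multiplicative: deg(composition) = product of degrees.
= (2) * (-4) * (2) = -16

-16


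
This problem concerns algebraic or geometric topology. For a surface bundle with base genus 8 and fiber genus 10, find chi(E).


For a fiber bundle F -> E -> B (with CW structure): chi(E) = chi(B) * chi(F).
chi(Sigma_8) = -14, chi(Sigma_10) = -18.
chi(E) = (-14) * (-18) = 252

252


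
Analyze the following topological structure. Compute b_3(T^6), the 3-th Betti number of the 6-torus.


By the Kunneth formula, b_k(T^n) = C(n,k).
b_3(T^6) = C(6,3).
C(6,3) = 6!/(3!*3!) = 20

20


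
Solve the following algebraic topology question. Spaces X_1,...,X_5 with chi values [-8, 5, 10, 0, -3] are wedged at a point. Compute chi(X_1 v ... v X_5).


chi(A v B) = chi(A) + chi(B) - 1 (one point identified).
For 5 spaces: chi = (sum chi_i) - (5 - 1).
sum = 4; chi = 4 - 4 = 0

0


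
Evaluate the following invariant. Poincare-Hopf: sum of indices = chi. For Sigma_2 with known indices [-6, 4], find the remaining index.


Poincare-Hopf: sum of indices = chi(M).
chi(Sigma_2) = 2 - 2*2 = -2.
Sum of known indices = -2.
x = chi - (sum known) = -2 - (-2) = 0

0


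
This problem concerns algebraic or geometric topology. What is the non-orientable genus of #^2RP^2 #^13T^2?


Since a >= 1, the sum is non-orientable; each T^2 can be replaced by RP^2 # RP^2 (since T^2#RP^2 = 3RP^2).
Total crosscaps k = 2 + 2*13 = 28.
Check via chi: chi = 2*1 + 13*0 - (2+13-1)*2 = -26 = 2 - k = -26. Consistent.

28


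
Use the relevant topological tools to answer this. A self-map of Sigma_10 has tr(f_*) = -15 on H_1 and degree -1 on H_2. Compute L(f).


L(f) = tr(f_0*) - tr(f_1*) + tr(f_2*).
= 1 - (-15) + (-1)
= 15

15


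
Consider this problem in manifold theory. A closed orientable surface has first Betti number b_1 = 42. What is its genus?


For a closed orientable surface: b_1 = 2g.
42 = 2g
g = 42 / 2 = 21

21


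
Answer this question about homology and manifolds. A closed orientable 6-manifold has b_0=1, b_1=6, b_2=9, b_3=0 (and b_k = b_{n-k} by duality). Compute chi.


By Poincare duality b_k = b_{6-k}, so full Betti numbers: b_0=1, b_1=6, b_2=9, b_3=0, b_4=9, b_5=6, b_6=1.
chi = sum (-1)^k b_k = 8

8


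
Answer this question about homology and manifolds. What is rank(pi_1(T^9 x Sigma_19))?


pi_1(A x B) = pi_1(A) x pi_1(B); rank of abelianization = b_1.
b_1(T^9) = 9, b_1(Sigma_19) = 2*19 = 38.
b_1(product) = 9 + 38 = 47

47


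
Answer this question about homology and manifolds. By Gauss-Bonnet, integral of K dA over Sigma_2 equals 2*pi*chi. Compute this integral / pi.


Gauss-Bonnet: integral K dA = 2*pi*chi(M).
chi(Sigma_2) = 2 - 2*2 = -2.
(integral K dA)/pi = 2*chi = 2*(-2) = -4

-4


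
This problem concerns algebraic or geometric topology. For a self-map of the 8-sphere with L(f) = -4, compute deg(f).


L(f) = 1 + (-1)^8 deg(f) on S^8.
-4 = 1 + (-1)^8 * deg(f)
(-1)^8 * deg(f) = -5
deg(f) = -5

-5


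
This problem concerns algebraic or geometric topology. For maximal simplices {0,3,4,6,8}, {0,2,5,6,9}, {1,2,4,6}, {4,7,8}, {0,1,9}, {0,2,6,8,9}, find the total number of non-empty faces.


Each maximal simplex on m vertices has 2^m - 1 nonempty faces.
Take the union (dedupe shared faces).
Total distinct faces = 88

88


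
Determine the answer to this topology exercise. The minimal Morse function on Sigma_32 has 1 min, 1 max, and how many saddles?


A perfect Morse function has m_k = b_k.
For Sigma_32: b_0=1, b_1=2g=64, b_2=1.
Saddles m_1 = 2g = 64

64


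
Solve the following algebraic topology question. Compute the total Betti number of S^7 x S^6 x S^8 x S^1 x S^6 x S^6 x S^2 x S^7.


Total Betti number is multiplicative under products.
Each S^d (d>=1) has total Betti number 2.
There are 8 sphere factors.
Total = 2^8 = 256

256


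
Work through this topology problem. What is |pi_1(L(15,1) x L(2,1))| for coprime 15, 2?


pi_1(X x Y) = pi_1(X) x pi_1(Y).
pi_1(L(15,1)) = Z/15, pi_1(L(2,1)) = Z/2.
|Z/15 x Z/2| = 15 * 2 = 30

30


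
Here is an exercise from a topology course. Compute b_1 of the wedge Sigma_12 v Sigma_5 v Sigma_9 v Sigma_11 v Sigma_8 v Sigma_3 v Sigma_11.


For a wedge X v Y: reduced H_k(X v Y) = H_k(X) + H_k(Y).
Each Sigma_g contributes b_1 = 2g.
b_1 = 24 + 10 + 18 + 22 + 16 + 6 + 22 = 118

118


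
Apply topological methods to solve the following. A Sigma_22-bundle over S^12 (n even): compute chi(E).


chi(S^12) = 2 (n even), chi(Sigma_22) = 2 - 2*22 = -42.
chi(E) = 2 * (-42) = -84

-84


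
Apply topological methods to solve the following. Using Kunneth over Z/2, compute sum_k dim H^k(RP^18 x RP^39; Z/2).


dim H^*(RP^n; Z/2) = n+1 (one Z/2 in each degree 0..n).
Total Betti number is multiplicative.
Total = (18+1) * (39+1) = 19 * 40 = 760

760


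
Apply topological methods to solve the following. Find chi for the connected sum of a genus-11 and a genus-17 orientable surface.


chi(Sigma_11) = 2 - 2*11 = -20
chi(Sigma_17) = 2 - 2*17 = -32
For surfaces: chi(A#B) = chi(A) + chi(B) - 2.
chi = -20 + -32 - 2 = -54

-54


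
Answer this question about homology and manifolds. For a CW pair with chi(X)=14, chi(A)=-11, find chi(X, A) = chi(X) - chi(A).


Relative Euler characteristic: chi(X, A) = chi(X) - chi(A).
= 14 - (-11) = 25

25


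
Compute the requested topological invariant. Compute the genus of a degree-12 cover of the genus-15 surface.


For an n-sheeted cover: chi(E) = n * chi(B).
chi(Sigma_15) = 2 - 2*15 = -28.
chi(E) = 12 * (-28) = -336.
genus(E) = (2 - chi(E))/2 = (2 - (-336))/2 = 338/2 = 169

169


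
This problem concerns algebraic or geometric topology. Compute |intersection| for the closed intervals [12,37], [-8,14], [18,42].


Intersection = [max(a_i), min(b_i)] = [18, 14].
Since 18 > 14, the intersection is empty.
Length = 0

0


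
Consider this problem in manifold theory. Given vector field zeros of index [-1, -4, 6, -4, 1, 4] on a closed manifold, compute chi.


Poincare-Hopf: chi(M) = sum of indices of zeros.
chi = (-1) + (-4) + (6) + (-4) + (1) + (4) = 2

2


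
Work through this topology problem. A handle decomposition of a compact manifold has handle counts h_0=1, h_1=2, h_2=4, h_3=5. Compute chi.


Handles of index k contribute (-1)^k to chi (same as CW cells).
chi = (1) + (-2) + (4) + (-5) = -2

-2


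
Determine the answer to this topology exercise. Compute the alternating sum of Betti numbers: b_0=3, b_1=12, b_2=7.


chi = sum_k (-1)^k b_k.
= (3) + (-12) + (7)
= -2

-2


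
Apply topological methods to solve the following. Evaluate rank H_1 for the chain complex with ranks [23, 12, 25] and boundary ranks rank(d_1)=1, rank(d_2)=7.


rank H_k = rank(ker d_k) - rank(im d_{k+1}).
rank(ker d_1) = rank(C_1) - rank(d_1) = 12 - 1 = 11.
rank(im d_{1+1}) = 7.
rank H_1 = 11 - 7 = 4

4


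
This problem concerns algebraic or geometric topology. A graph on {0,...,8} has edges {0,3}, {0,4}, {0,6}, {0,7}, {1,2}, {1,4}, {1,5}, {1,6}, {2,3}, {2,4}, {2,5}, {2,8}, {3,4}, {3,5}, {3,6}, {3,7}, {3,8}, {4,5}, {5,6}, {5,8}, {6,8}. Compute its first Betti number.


b_1 = E - V + (number of components).
E = 21, V = 9, components = 1.
b_1 = 21 - 9 + 1 = 13

13


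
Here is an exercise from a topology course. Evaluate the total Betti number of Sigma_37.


For Sigma_37: b_0 = 1, b_1 = 2g = 74, b_2 = 1.
Total = 1 + 74 + 1 = 76

76


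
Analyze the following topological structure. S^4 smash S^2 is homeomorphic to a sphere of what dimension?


S^m ^ S^n = S^{m+n}.
k = 4 + 2 = 6

6


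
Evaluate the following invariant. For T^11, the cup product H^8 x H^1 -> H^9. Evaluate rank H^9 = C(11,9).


Cup product: H^p x H^q -> H^{p+q}; here p+q = 8+1 = 9.
rank H^k(T^n) = C(n,k).
C(11,9) = 55

55


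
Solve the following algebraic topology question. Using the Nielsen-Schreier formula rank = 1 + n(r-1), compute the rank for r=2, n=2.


Nielsen-Schreier: an index-n subgroup of F_r is free of rank 1 + n(r-1).
Equivalently: chi(cover) = n*chi(base); chi(vee_r S^1) = 1 - 2 = -1.
chi(E) = 2*(-1) = -2; rank = 1 - chi(E) = 1 - (-2) = 3.
rank = 1 + 2*(2-1) = 1 + 2 = 3

3


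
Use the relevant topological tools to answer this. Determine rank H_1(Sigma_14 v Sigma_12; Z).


For a wedge: H_1(A v B) = H_1(A) + H_1(B).
b_1(Sigma_14) = 28, b_1(Sigma_12) = 24.
b_1 = 28 + 24 = 52

52


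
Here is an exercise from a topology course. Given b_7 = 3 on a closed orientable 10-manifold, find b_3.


Poincare duality for closed orientable n-manifolds: b_k = b_{n-k}.
Here n = 10, so b_3 = b_7 = 3

3


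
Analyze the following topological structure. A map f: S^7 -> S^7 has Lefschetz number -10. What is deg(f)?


L(f) = 1 + (-1)^7 deg(f) on S^7.
-10 = 1 + (-1)^7 * deg(f)
(-1)^7 * deg(f) = -11
deg(f) = 11

11


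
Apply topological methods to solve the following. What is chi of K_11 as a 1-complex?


K_11: V = 11, E = C(11,2) = 55.
chi = V - E = 11 - 55 = -44

-44


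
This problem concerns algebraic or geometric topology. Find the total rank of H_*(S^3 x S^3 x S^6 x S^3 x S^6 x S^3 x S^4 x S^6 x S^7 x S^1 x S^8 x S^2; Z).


Total Betti number is multiplicative under products.
Each S^d (d>=1) has total Betti number 2.
There are 12 sphere factors.
Total = 2^12 = 4096

4096


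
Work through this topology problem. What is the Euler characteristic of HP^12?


HP^12 has one cell in each dimension 0, 4, ..., 4*12 (12+1 cells, all even-dim).
chi = 12 + 1 = 13

13


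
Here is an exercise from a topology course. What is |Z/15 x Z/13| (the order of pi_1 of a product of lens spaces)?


pi_1(X x Y) = pi_1(X) x pi_1(Y).
pi_1(L(15,1)) = Z/15, pi_1(L(13,1)) = Z/13.
|Z/15 x Z/13| = 15 * 13 = 195

195


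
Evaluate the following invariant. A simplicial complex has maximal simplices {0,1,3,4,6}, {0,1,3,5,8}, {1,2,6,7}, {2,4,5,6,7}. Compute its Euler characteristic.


Enumerate all faces; f-vector: f_0=9, f_1=28, f_2=32, f_3=16, f_4=3.
chi = sum (-1)^k f_k = 0

0


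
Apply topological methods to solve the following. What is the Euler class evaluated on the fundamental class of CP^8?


For any closed oriented manifold, <e(TM),[M]> = chi(M).
chi(CP^8) = 8+1 = 9

9


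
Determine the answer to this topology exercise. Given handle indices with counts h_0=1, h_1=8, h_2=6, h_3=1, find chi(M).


Handles of index k contribute (-1)^k to chi (same as CW cells).
chi = (1) + (-8) + (6) + (-1) = -2

-2


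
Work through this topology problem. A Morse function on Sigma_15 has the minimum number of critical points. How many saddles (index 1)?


A perfect Morse function has m_k = b_k.
For Sigma_15: b_0=1, b_1=2g=30, b_2=1.
Saddles m_1 = 2g = 30

30


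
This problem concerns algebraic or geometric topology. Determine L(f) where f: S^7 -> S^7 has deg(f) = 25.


On S^7: L(f) = tr(f_0*) + (-1)^7 tr(f_7*) = 1 + (-1)^7 * deg(f).
L(f) = 1 + (-1)^7 * 25 = 1 + -25 = -24

-24


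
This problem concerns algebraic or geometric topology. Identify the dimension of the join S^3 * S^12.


Join of spheres: S^m * S^n = S^{m+n+1}.
dim = 3 + 12 + 1 = 16

16


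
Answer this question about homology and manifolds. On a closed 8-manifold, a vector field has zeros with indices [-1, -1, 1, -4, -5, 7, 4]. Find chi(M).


Poincare-Hopf: chi(M) = sum of indices of zeros.
chi = (-1) + (-1) + (1) + (-4) + (-5) + (7) + (4) = 1

1
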